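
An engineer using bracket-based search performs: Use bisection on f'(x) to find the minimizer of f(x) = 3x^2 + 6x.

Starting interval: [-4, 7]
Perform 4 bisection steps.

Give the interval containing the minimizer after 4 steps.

Finding critical point of f(x) = 3x^2 + 6x using bisection on f'(x) = 6x + 6.
f'(x) = 0 when x = -1.
Starting interval: [-4, 7]
Step 1: mid = 3/2, f'(mid) = 15, new interval = [-4, 3/2]
Step 2: mid = -5/4, f'(mid) = -3/2, new interval = [-5/4, 3/2]
Step 3: mid = 1/8, f'(mid) = 27/4, new interval = [-5/4, 1/8]
Step 4: mid = -9/16, f'(mid) = 21/8, new interval = [-5/4, -9/16]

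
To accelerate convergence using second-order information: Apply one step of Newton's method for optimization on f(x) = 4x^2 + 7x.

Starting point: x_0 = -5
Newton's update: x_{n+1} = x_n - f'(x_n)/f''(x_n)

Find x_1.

f(x) = 4x^2 + 7x
f'(x) = 8x + (7), f''(x) = 8
Newton step: x_1 = x_0 - f'(x_0)/f''(x_0)
f'(-5) = -33
x_1 = -5 - -33/8 = -7/8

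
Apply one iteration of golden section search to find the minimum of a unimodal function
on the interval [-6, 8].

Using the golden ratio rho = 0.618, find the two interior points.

Golden section search on [-6, 8].
Golden ratio rho = 0.618 (approx).
Interior points:
  x_1 = -6 + (1-0.618)*14 = -0.6520
  x_2 = -6 + 0.618*14 = 2.6520
Compare f(x_1) and f(x_2) to determine which subinterval to keep.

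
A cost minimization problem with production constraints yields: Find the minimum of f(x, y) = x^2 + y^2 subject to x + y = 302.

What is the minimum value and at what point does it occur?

Substitute y = 302 - x into f(x,y) = x^2 + y^2:
g(x) = x^2 + (302 - x)^2 = 2x^2 - 604x + 91204
g'(x) = 4x - 604 = 0  =>  x = 151
y = 302 - 151 = 151
Minimum value = 151^2 + 151^2 = 45602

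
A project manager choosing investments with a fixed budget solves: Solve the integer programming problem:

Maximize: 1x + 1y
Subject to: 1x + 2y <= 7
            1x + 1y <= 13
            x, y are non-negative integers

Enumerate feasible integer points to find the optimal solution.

Constraint 1: 1x + 2y <= 7
Constraint 2: 1x + 1y <= 13
Feasible x range (need y >= 0): 0 <= x <= min(7/1, 13/1) => x in {0, ..., 7}.
Enumerate feasible integer points row by row (the coefficient of y is 1 > 0, so for each x the largest feasible y gives the best value):
  x = 0: y <= min((7 - 1*0)/2, (13 - 1*0)/1) => y in {0, ..., 3}; best 1*0 + 1*3 = 3
  x = 1: y <= min((7 - 1*1)/2, (13 - 1*1)/1) => y in {0, ..., 3}; best 1*1 + 1*3 = 4
  x = 2: y <= min((7 - 1*2)/2, (13 - 1*2)/1) => y in {0, ..., 2}; best 1*2 + 1*2 = 4
  x = 3: y <= min((7 - 1*3)/2, (13 - 1*3)/1) => y in {0, ..., 2}; best 1*3 + 1*2 = 5
  x = 4: y <= min((7 - 1*4)/2, (13 - 1*4)/1) => y in {0, ..., 1}; best 1*4 + 1*1 = 5
  x = 5: y <= min((7 - 1*5)/2, (13 - 1*5)/1) => y in {0, ..., 1}; best 1*5 + 1*1 = 6
  x = 6: y <= min((7 - 1*6)/2, (13 - 1*6)/1) => y in {0}; best 1*6 + 1*0 = 6
  x = 7: y <= min((7 - 1*7)/2, (13 - 1*7)/1) => y in {0}; best 1*7 + 1*0 = 7
The maximum 1x + 1y = 7 is achieved at x = 7, y = 0.
Check: 1*7 + 2*0 = 7 <= 7 and 1*7 + 1*0 = 7 <= 13.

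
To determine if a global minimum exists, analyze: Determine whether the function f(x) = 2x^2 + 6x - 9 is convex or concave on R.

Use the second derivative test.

f(x) = 2x^2 + 6x - 9
f'(x) = 4x + 6
f''(x) = 4
Since f''(x) = 4 > 0 for all x, f is convex on R.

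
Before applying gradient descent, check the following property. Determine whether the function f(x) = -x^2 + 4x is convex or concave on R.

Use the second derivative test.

f(x) = -x^2 + 4x
f'(x) = -2x + 4
f''(x) = -2
Since f''(x) = -2 < 0 for all x, f is concave on R.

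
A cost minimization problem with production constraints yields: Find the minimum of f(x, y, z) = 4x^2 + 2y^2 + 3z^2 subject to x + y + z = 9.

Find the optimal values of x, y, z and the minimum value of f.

Using Lagrange multipliers on f = 4x^2 + 2y^2 + 3z^2 with constraint x + y + z = 9:
Conditions: 2*4*x = lambda, 2*2*y = lambda, 2*3*z = lambda
So x = lambda/8, y = lambda/4, z = lambda/6
Substituting into constraint: lambda * (13/24) = 9
lambda = 216/13
x = 27/13, y = 54/13, z = 36/13
Minimum value = 972/13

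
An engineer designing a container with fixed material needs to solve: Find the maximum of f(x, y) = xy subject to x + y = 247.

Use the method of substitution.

Substitute y = 247 - x into f(x,y) = xy:
g(x) = x(247 - x) = 247x - x^2
g'(x) = 247 - 2x = 0  =>  x = 247/2
y = 247 - 247/2 = 247/2
Maximum value = (247/2) * (247/2) = 61009/4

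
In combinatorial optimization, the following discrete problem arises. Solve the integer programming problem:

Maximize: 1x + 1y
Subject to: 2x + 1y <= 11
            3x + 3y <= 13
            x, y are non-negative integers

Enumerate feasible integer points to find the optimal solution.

Constraint 1: 2x + 1y <= 11
Constraint 2: 3x + 3y <= 13
Feasible x range (need y >= 0): 0 <= x <= min(11/2, 13/3) => x in {0, ..., 4}.
Enumerate feasible integer points row by row (the coefficient of y is 1 > 0, so for each x the largest feasible y gives the best value):
  x = 0: y <= min((11 - 2*0)/1, (13 - 3*0)/3) => y in {0, ..., 4}; best 1*0 + 1*4 = 4
  x = 1: y <= min((11 - 2*1)/1, (13 - 3*1)/3) => y in {0, ..., 3}; best 1*1 + 1*3 = 4
  x = 2: y <= min((11 - 2*2)/1, (13 - 3*2)/3) => y in {0, ..., 2}; best 1*2 + 1*2 = 4
  x = 3: y <= min((11 - 2*3)/1, (13 - 3*3)/3) => y in {0, ..., 1}; best 1*3 + 1*1 = 4
  x = 4: y <= min((11 - 2*4)/1, (13 - 3*4)/3) => y in {0}; best 1*4 + 1*0 = 4
The maximum 1x + 1y = 4 is achieved at x = 0, y = 4.
(The same value 4 is also attained at (1, 3), (2, 2), (3, 1), (4, 0).)
Check: 2*0 + 1*4 = 4 <= 11 and 3*0 + 3*4 = 12 <= 13.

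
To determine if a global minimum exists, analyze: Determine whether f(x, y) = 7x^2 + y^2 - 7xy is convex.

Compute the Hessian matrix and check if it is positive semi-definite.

f(x,y) = 7x^2 + y^2 - 7xy
Hessian H = [[14, -7], [-7, 2]]
trace(H) = 16, det(H) = -21
Eigenvalues: (16 +/- sqrt(340)) / 2 = 17.22, -1.22
Since not both eigenvalues positive, f is neither convex nor concave.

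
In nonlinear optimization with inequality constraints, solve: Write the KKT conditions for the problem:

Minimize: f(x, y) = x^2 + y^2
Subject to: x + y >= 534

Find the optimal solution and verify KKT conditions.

KKT conditions for min x^2 + y^2 s.t. x + y >= 534:
Stationarity: 2x = mu, 2y = mu
So x = y = mu/2.
Complementary slackness: mu*(x + y - 534) = 0
Primal feasibility: x + y >= 534; dual feasibility: mu >= 0
If mu = 0 then x = y = 0, but 0 + 0 < 534 is infeasible, so the constraint is active.
Constraint active: x + y = 2*(mu/2) = 534 => mu = 534
x = y = 267, f = 142578
Verify: stationarity 2*267 = 534 = mu; primal 267 + 267 = 534 >= 534; dual mu = 534 >= 0; complementary slackness 534*(534 - 534) = 0. All KKT conditions hold.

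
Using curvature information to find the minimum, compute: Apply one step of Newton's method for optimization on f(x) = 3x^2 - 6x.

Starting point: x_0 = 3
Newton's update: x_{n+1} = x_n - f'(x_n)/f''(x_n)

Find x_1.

f(x) = 3x^2 - 6x
f'(x) = 6x + (-6), f''(x) = 6
Newton step: x_1 = x_0 - f'(x_0)/f''(x_0)
f'(3) = 12
x_1 = 3 - 12/6 = 1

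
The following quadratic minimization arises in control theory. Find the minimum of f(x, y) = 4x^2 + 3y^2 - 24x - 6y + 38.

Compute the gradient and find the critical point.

f(x,y) = 4x^2 + 3y^2 - 24x - 6y + 38
df/dx = 8x + (-24) = 0  =>  x = 3
df/dy = 6y + (-6) = 0  =>  y = 1
f(3, 1) = 4*(3)^2 + 3*(1)^2 + -24*(3) + -6*(1) + 38 = -1
Hessian is diagonal with entries 8, 6 > 0, so this is a minimum.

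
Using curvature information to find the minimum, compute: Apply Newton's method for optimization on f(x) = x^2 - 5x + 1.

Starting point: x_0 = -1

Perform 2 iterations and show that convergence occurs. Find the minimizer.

f(x) = x^2 - 5x + 1, f'(x) = 2x + (-5), f''(x) = 2
Step 1: f'(-1) = -7, x_1 = -1 - -7/2 = 5/2
Step 2: f'(5/2) = 0, x_2 = 5/2 (converged)
Newton's method converges in 1 step for quadratics.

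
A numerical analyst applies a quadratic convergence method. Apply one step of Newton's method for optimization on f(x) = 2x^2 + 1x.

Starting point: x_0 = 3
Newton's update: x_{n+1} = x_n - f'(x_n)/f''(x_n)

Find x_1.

f(x) = 2x^2 + 1x
f'(x) = 4x + (1), f''(x) = 4
Newton step: x_1 = x_0 - f'(x_0)/f''(x_0)
f'(3) = 13
x_1 = 3 - 13/4 = -1/4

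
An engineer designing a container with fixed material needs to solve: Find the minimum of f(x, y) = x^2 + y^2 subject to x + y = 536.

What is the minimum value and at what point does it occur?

Substitute y = 536 - x into f(x,y) = x^2 + y^2:
g(x) = x^2 + (536 - x)^2 = 2x^2 - 1072x + 287296
g'(x) = 4x - 1072 = 0  =>  x = 268
y = 536 - 268 = 268
Minimum value = 268^2 + 268^2 = 143648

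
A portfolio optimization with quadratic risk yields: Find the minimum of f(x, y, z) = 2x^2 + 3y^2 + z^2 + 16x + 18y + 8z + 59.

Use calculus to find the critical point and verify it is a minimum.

f(x,y,z) = 2x^2 + 3y^2 + z^2 + 16x + 18y + 8z + 59
df/dx = 4x + (16) = 0 => x = -4
df/dy = 6y + (18) = 0 => y = -3
df/dz = 2z + (8) = 0 => z = -4
f(-4,-3,-4) = 2*(-4)^2 + 3*(-3)^2 + 1*(-4)^2 + 16*(-4) + 18*(-3) + 8*(-4) + 59 = -16
Hessian is diagonal with entries 4, 6, 2 > 0, confirmed minimum.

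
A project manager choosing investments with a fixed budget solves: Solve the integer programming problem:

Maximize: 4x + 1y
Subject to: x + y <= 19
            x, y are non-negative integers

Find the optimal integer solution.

Objective: 4x + 1y, constraint: x + y <= 19
Coefficient of x is 4 >= coefficient of y is 1, so allocate the entire budget to x.
Optimal: x = 19, y = 0, value = 76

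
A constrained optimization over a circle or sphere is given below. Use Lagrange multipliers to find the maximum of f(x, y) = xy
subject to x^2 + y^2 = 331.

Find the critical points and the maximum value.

Lagrange conditions: y = 2*lambda*x and x = 2*lambda*y
If x = 0 then y = 0, violating the constraint, so x, y != 0.
Dividing: y/x = x/y => x^2 = y^2 => y = x or y = -x
Constraint: 2x^2 = 331 => x^2 = 331/2 => x = +/-sqrt(331/2)
Critical points: (sqrt(331/2), sqrt(331/2)), (-sqrt(331/2), -sqrt(331/2)), (sqrt(331/2), -sqrt(331/2)), (-sqrt(331/2), sqrt(331/2))
  y = x:  xy = x^2 = 331/2  at (sqrt(331/2), sqrt(331/2)) and (-sqrt(331/2), -sqrt(331/2))
  y = -x: xy = -x^2 = -331/2 at (sqrt(331/2), -sqrt(331/2)) and (-sqrt(331/2), sqrt(331/2))
Maximum xy = 331/2 at (sqrt(331/2), sqrt(331/2)) and (-sqrt(331/2), -sqrt(331/2))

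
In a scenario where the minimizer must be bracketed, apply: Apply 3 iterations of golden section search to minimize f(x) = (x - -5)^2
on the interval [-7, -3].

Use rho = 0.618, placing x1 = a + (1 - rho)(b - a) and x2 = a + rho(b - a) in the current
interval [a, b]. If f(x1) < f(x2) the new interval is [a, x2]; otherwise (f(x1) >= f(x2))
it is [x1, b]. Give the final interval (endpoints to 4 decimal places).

Golden section search for min of f(x) = (x - -5)^2 on [-7, -3].
Each step: x1 = a + (1 - rho)(b - a), x2 = a + rho(b - a); if f(x1) < f(x2) keep [a, x2], otherwise keep [x1, b].
Step 1: [-7.0000, -3.0000], x1=-5.4720 (f=0.2228), x2=-4.5280 (f=0.2228); f(x1) = f(x2) (tie, not '<') => keep [-5.4720, -3.0000]
Step 2: [-5.4720, -3.0000], x1=-4.5277 (f=0.2231), x2=-3.9443 (f=1.1145); f(x1) < f(x2) => keep [-5.4720, -3.9443]
Step 3: [-5.4720, -3.9443], x1=-4.8884 (f=0.0125), x2=-4.5279 (f=0.2229); f(x1) < f(x2) => keep [-5.4720, -4.5279]
Final interval: [-5.4720, -4.5279]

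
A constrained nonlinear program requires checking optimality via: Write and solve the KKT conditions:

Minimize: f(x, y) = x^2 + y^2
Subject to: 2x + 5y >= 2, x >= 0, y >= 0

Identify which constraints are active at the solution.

KKT conditions for min x^2 + y^2 s.t. 2x + 5y >= 2, x >= 0, y >= 0:
Stationarity: 2x = mu*2 + mu_x, 2y = mu*5 + mu_y, with mu, mu_x, mu_y >= 0
Complementary slackness: mu*(2x + 5y - 2) = 0, mu_x*x = 0, mu_y*y = 0
(0, 0) is infeasible (2*0 + 5*0 < 2), so if mu = 0 stationarity would force x = mu_x/2 >= 0, y = mu_y/2 >= 0 with mu_x*x = mu_y*y = 0, i.e. x = y = 0: contradiction. Hence mu > 0 and 2x + 5y = 2 is active.
Try x > 0, y > 0 (so mu_x = mu_y = 0): x = 2*mu/2, y = 5*mu/2
Substitute: 2*(2*mu/2) + 5*(5*mu/2) = 2
  mu*29/2 = 2 => mu = 4/29
x* = 4/29 > 0, y* = 10/29 > 0, consistent with mu_x = mu_y = 0.
f is convex and the constraints are linear, so this KKT point is the global minimum.
f* = 4/29
Active constraints: 2x + 5y >= 2 (holds with equality, mu = 4/29 > 0); x >= 0 and y >= 0 are inactive (mu_x = mu_y = 0).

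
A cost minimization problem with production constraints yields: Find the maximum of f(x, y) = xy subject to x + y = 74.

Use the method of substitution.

Substitute y = 74 - x into f(x,y) = xy:
g(x) = x(74 - x) = 74x - x^2
g'(x) = 74 - 2x = 0  =>  x = 37
y = 74 - 37 = 37
Maximum value = 37 * 37 = 1369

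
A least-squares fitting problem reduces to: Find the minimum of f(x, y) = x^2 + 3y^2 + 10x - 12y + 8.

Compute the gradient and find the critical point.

f(x,y) = x^2 + 3y^2 + 10x - 12y + 8
df/dx = 2x + (10) = 0  =>  x = -5
df/dy = 6y + (-12) = 0  =>  y = 2
f(-5, 2) = 1*(-5)^2 + 3*(2)^2 + 10*(-5) + -12*(2) + 8 = -29
Hessian is diagonal with entries 2, 6 > 0, so this is a minimum.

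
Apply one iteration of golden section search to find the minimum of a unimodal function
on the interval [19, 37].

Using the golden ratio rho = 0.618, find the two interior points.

Golden section search on [19, 37].
Golden ratio rho = 0.618 (approx).
Interior points:
  x_1 = 19 + (1-0.618)*18 = 25.8760
  x_2 = 19 + 0.618*18 = 30.1240
Compare f(x_1) and f(x_2) to determine which subinterval to keep.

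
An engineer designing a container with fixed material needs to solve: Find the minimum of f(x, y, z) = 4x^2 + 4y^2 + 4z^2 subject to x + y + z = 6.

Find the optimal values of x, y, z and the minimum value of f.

Using Lagrange multipliers on f = 4x^2 + 4y^2 + 4z^2 with constraint x + y + z = 6:
Conditions: 2*4*x = lambda, 2*4*y = lambda, 2*4*z = lambda
So x = lambda/8, y = lambda/8, z = lambda/8
Substituting into constraint: lambda * (3/8) = 6
lambda = 16
x = 2, y = 2, z = 2
Minimum value = 48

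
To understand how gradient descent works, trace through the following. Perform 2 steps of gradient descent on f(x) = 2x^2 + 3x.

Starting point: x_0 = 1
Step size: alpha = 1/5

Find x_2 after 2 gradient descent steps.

f(x) = 2x^2 + 3x, f'(x) = 4x + (3)
Step 1: f'(1) = 7, x_1 = 1 - 1/5 * 7 = -2/5
Step 2: f'(-2/5) = 7/5, x_2 = -2/5 - 1/5 * 7/5 = -17/25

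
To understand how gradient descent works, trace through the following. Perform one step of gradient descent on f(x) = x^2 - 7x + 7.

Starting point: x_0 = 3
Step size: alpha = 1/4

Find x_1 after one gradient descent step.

f(x) = x^2 - 7x + 7
f'(x) = 2x - 7
f'(3) = 2*3 + (-7) = -1
x_1 = x_0 - alpha * f'(x_0) = 3 - 1/4 * -1 = 13/4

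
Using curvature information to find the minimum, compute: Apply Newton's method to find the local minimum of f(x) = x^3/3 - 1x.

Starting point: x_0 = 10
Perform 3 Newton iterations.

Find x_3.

f(x) = x^3/3 - 1x
f'(x) = x^2 - 1, f''(x) = 2x
Newton update: x_{n+1} = x_n - (x_n^2 - 1)/(2*x_n)
Step 1: x_0 = 10, f'=99, f''=20, x_1 = 101/20
Step 2: x_1 = 101/20, f'=9801/400, f''=101/10, x_2 = 10601/4040
Step 3: x_2 = 10601/4040, f'=96059601/16321600, f''=10601/2020, x_3 = 128702801/85656080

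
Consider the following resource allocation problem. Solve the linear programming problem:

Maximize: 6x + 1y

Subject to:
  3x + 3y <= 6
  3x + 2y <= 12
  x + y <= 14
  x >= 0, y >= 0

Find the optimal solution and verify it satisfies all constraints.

Feasible vertices: (0, 0), (0, 2), (2, 0)
Objective 6x + 1y at each vertex:
  (0, 0): 0
  (0, 2): 2
  (2, 0): 12
Maximum is 12 at (2, 0).
Verify constraints at (x, y) = (2, 0):
  3*2 + 3*0 = 6 <= 6 (active)
  3*2 + 2*0 = 6 <= 12
  1*2 + 1*0 = 2 <= 14
  x = 2 >= 0, y = 0 >= 0. All constraints satisfied.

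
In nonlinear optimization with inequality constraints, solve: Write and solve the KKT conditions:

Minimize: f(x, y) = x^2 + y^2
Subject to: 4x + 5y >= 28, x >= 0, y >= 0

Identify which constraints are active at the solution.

KKT conditions for min x^2 + y^2 s.t. 4x + 5y >= 28, x >= 0, y >= 0:
Stationarity: 2x = mu*4 + mu_x, 2y = mu*5 + mu_y, with mu, mu_x, mu_y >= 0
Complementary slackness: mu*(4x + 5y - 28) = 0, mu_x*x = 0, mu_y*y = 0
(0, 0) is infeasible (4*0 + 5*0 < 28), so if mu = 0 stationarity would force x = mu_x/2 >= 0, y = mu_y/2 >= 0 with mu_x*x = mu_y*y = 0, i.e. x = y = 0: contradiction. Hence mu > 0 and 4x + 5y = 28 is active.
Try x > 0, y > 0 (so mu_x = mu_y = 0): x = 4*mu/2, y = 5*mu/2
Substitute: 4*(4*mu/2) + 5*(5*mu/2) = 28
  mu*41/2 = 28 => mu = 56/41
x* = 112/41 > 0, y* = 140/41 > 0, consistent with mu_x = mu_y = 0.
f is convex and the constraints are linear, so this KKT point is the global minimum.
f* = 784/41
Active constraints: 4x + 5y >= 28 (holds with equality, mu = 56/41 > 0); x >= 0 and y >= 0 are inactive (mu_x = mu_y = 0).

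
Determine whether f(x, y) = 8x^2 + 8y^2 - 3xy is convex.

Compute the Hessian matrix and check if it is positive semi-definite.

f(x,y) = 8x^2 + 8y^2 - 3xy
Hessian H = [[16, -3], [-3, 16]]
trace(H) = 32, det(H) = 247
Eigenvalues: (32 +/- sqrt(36)) / 2 = 19, 13
Since both eigenvalues > 0, f is convex.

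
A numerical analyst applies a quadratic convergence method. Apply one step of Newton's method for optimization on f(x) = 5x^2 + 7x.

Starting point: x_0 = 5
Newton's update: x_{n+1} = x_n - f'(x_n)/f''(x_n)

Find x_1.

f(x) = 5x^2 + 7x
f'(x) = 10x + (7), f''(x) = 10
Newton step: x_1 = x_0 - f'(x_0)/f''(x_0)
f'(5) = 57
x_1 = 5 - 57/10 = -7/10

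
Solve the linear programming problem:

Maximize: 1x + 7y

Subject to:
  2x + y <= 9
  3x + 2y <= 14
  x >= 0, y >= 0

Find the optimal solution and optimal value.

Feasible vertices: (0, 0), (0, 7), (4, 1), (9/2, 0)
Objective 1x + 7y at each:
  (0, 0): 0
  (0, 7): 49
  (4, 1): 11
  (9/2, 0): 9/2
Maximum is 49 at (0, 7).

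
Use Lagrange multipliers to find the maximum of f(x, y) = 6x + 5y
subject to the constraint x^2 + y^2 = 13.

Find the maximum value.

Set up Lagrange conditions: grad f = lambda * grad g
  6 = 2*lambda*x
  5 = 2*lambda*y
From these: x/y = 6/5, so x = 6t, y = 5t for some t.
Substitute into constraint: (6t)^2 + (5t)^2 = 13
  t^2 * 61 = 13
  t = sqrt(13/61)
Maximum = 6*x + 5*y = (6^2 + 5^2)*t = 61 * sqrt(13/61) = sqrt(793)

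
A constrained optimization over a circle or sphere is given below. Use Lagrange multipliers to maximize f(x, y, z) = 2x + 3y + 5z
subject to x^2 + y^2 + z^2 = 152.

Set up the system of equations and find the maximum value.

Lagrange conditions: 2 = 2*lambda*x, 3 = 2*lambda*y, 5 = 2*lambda*z
So x:2 = y:3 = z:5, i.e. x = 2t, y = 3t, z = 5t
Constraint: t^2*(2^2 + 3^2 + 5^2) = 152
  t^2 * 38 = 152  =>  t = sqrt(4)
Maximum = 2*2t + 3*3t + 5*5t = 38*sqrt(4) = 76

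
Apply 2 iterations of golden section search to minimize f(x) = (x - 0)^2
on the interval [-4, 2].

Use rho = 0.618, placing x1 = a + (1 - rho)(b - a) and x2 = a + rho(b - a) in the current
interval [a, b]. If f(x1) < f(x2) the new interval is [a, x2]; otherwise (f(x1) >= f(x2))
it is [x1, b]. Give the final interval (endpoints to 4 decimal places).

Golden section search for min of f(x) = (x - 0)^2 on [-4, 2].
Each step: x1 = a + (1 - rho)(b - a), x2 = a + rho(b - a); if f(x1) < f(x2) keep [a, x2], otherwise keep [x1, b].
Step 1: [-4.0000, 2.0000], x1=-1.7080 (f=2.9173), x2=-0.2920 (f=0.0853); f(x1) > f(x2) => keep [-1.7080, 2.0000]
Step 2: [-1.7080, 2.0000], x1=-0.2915 (f=0.0850), x2=0.5835 (f=0.3405); f(x1) < f(x2) => keep [-1.7080, 0.5835]
Final interval: [-1.7080, 0.5835]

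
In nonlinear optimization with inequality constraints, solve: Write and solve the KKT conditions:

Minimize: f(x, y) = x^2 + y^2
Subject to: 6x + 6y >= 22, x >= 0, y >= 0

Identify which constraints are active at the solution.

KKT conditions for min x^2 + y^2 s.t. 6x + 6y >= 22, x >= 0, y >= 0:
Stationarity: 2x = mu*6 + mu_x, 2y = mu*6 + mu_y, with mu, mu_x, mu_y >= 0
Complementary slackness: mu*(6x + 6y - 22) = 0, mu_x*x = 0, mu_y*y = 0
(0, 0) is infeasible (6*0 + 6*0 < 22), so if mu = 0 stationarity would force x = mu_x/2 >= 0, y = mu_y/2 >= 0 with mu_x*x = mu_y*y = 0, i.e. x = y = 0: contradiction. Hence mu > 0 and 6x + 6y = 22 is active.
Try x > 0, y > 0 (so mu_x = mu_y = 0): x = 6*mu/2, y = 6*mu/2
Substitute: 6*(6*mu/2) + 6*(6*mu/2) = 22
  mu*72/2 = 22 => mu = 11/18
x* = 11/6 > 0, y* = 11/6 > 0, consistent with mu_x = mu_y = 0.
f is convex and the constraints are linear, so this KKT point is the global minimum.
f* = 121/18
Active constraints: 6x + 6y >= 22 (holds with equality, mu = 11/18 > 0); x >= 0 and y >= 0 are inactive (mu_x = mu_y = 0).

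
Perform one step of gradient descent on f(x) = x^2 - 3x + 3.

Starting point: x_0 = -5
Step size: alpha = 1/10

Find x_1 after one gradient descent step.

f(x) = x^2 - 3x + 3
f'(x) = 2x - 3
f'(-5) = 2*-5 + (-3) = -13
x_1 = x_0 - alpha * f'(x_0) = -5 - 1/10 * -13 = -37/10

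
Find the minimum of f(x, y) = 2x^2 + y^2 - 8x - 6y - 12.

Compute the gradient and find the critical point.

f(x,y) = 2x^2 + y^2 - 8x - 6y - 12
df/dx = 4x + (-8) = 0  =>  x = 2
df/dy = 2y + (-6) = 0  =>  y = 3
f(2, 3) = 2*(2)^2 + 1*(3)^2 + -8*(2) + -6*(3) + -12 = -29
Hessian is diagonal with entries 4, 2 > 0, so this is a minimum.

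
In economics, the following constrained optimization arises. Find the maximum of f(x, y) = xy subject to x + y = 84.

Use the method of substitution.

Substitute y = 84 - x into f(x,y) = xy:
g(x) = x(84 - x) = 84x - x^2
g'(x) = 84 - 2x = 0  =>  x = 42
y = 84 - 42 = 42
Maximum value = 42 * 42 = 1764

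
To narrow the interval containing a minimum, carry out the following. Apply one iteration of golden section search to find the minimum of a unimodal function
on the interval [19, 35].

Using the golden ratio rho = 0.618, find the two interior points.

Golden section search on [19, 35].
Golden ratio rho = 0.618 (approx).
Interior points:
  x_1 = 19 + (1-0.618)*16 = 25.1120
  x_2 = 19 + 0.618*16 = 28.8880
Compare f(x_1) and f(x_2) to determine which subinterval to keep.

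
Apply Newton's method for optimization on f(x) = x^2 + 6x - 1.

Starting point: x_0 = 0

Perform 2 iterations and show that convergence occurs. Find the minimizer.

f(x) = x^2 + 6x - 1, f'(x) = 2x + (6), f''(x) = 2
Step 1: f'(0) = 6, x_1 = 0 - 6/2 = -3
Step 2: f'(-3) = 0, x_2 = -3 (converged)
Newton's method converges in 1 step for quadratics.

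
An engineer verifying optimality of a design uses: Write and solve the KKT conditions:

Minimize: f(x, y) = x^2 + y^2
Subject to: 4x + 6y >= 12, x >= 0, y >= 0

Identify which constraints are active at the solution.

KKT conditions for min x^2 + y^2 s.t. 4x + 6y >= 12, x >= 0, y >= 0:
Stationarity: 2x = mu*4 + mu_x, 2y = mu*6 + mu_y, with mu, mu_x, mu_y >= 0
Complementary slackness: mu*(4x + 6y - 12) = 0, mu_x*x = 0, mu_y*y = 0
(0, 0) is infeasible (4*0 + 6*0 < 12), so if mu = 0 stationarity would force x = mu_x/2 >= 0, y = mu_y/2 >= 0 with mu_x*x = mu_y*y = 0, i.e. x = y = 0: contradiction. Hence mu > 0 and 4x + 6y = 12 is active.
Try x > 0, y > 0 (so mu_x = mu_y = 0): x = 4*mu/2, y = 6*mu/2
Substitute: 4*(4*mu/2) + 6*(6*mu/2) = 12
  mu*52/2 = 12 => mu = 6/13
x* = 12/13 > 0, y* = 18/13 > 0, consistent with mu_x = mu_y = 0.
f is convex and the constraints are linear, so this KKT point is the global minimum.
f* = 36/13
Active constraints: 4x + 6y >= 12 (holds with equality, mu = 6/13 > 0); x >= 0 and y >= 0 are inactive (mu_x = mu_y = 0).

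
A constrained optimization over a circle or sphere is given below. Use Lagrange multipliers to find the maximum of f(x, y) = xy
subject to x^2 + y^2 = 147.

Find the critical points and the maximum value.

Lagrange conditions: y = 2*lambda*x and x = 2*lambda*y
If x = 0 then y = 0, violating the constraint, so x, y != 0.
Dividing: y/x = x/y => x^2 = y^2 => y = x or y = -x
Constraint: 2x^2 = 147 => x^2 = 147/2 => x = +/-sqrt(147/2)
Critical points: (sqrt(147/2), sqrt(147/2)), (-sqrt(147/2), -sqrt(147/2)), (sqrt(147/2), -sqrt(147/2)), (-sqrt(147/2), sqrt(147/2))
  y = x:  xy = x^2 = 147/2  at (sqrt(147/2), sqrt(147/2)) and (-sqrt(147/2), -sqrt(147/2))
  y = -x: xy = -x^2 = -147/2 at (sqrt(147/2), -sqrt(147/2)) and (-sqrt(147/2), sqrt(147/2))
Maximum xy = 147/2 at (sqrt(147/2), sqrt(147/2)) and (-sqrt(147/2), -sqrt(147/2))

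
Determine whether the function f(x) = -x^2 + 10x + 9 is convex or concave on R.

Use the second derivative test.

f(x) = -x^2 + 10x + 9
f'(x) = -2x + 10
f''(x) = -2
Since f''(x) = -2 < 0 for all x, f is concave on R.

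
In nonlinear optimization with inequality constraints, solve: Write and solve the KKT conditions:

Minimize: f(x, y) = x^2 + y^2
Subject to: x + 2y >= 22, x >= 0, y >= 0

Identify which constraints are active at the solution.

KKT conditions for min x^2 + y^2 s.t. 1x + 2y >= 22, x >= 0, y >= 0:
Stationarity: 2x = mu*1 + mu_x, 2y = mu*2 + mu_y, with mu, mu_x, mu_y >= 0
Complementary slackness: mu*(x + 2y - 22) = 0, mu_x*x = 0, mu_y*y = 0
(0, 0) is infeasible (1*0 + 2*0 < 22), so if mu = 0 stationarity would force x = mu_x/2 >= 0, y = mu_y/2 >= 0 with mu_x*x = mu_y*y = 0, i.e. x = y = 0: contradiction. Hence mu > 0 and x + 2y = 22 is active.
Try x > 0, y > 0 (so mu_x = mu_y = 0): x = 1*mu/2, y = 2*mu/2
Substitute: 1*(1*mu/2) + 2*(2*mu/2) = 22
  mu*5/2 = 22 => mu = 44/5
x* = 22/5 > 0, y* = 44/5 > 0, consistent with mu_x = mu_y = 0.
f is convex and the constraints are linear, so this KKT point is the global minimum.
f* = 484/5
Active constraints: x + 2y >= 22 (holds with equality, mu = 44/5 > 0); x >= 0 and y >= 0 are inactive (mu_x = mu_y = 0).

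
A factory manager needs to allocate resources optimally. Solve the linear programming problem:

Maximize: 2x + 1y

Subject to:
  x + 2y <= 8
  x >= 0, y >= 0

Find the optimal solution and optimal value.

The feasible region has vertices at [(0, 0), (8, 0), (0, 4)].
Checking objective 2x + 1y at each vertex:
  (0, 0): 2*0 + 1*0 = 0
  (8, 0): 2*8 + 1*0 = 16
  (0, 4): 2*0 + 1*4 = 4
Maximum is 16 at (8, 0).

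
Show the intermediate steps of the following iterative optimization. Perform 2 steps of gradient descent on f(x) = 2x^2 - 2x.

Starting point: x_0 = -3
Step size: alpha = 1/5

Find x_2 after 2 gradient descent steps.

f(x) = 2x^2 - 2x, f'(x) = 4x + (-2)
Step 1: f'(-3) = -14, x_1 = -3 - 1/5 * -14 = -1/5
Step 2: f'(-1/5) = -14/5, x_2 = -1/5 - 1/5 * -14/5 = 9/25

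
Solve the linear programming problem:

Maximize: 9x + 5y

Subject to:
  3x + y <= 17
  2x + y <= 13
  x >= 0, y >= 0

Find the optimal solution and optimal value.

Feasible vertices: (0, 0), (0, 13), (4, 5), (17/3, 0)
Objective 9x + 5y at each:
  (0, 0): 0
  (0, 13): 65
  (4, 5): 61
  (17/3, 0): 51
Maximum is 65 at (0, 13).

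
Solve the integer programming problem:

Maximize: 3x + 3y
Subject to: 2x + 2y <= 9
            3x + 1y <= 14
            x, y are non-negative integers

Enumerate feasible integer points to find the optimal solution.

Constraint 1: 2x + 2y <= 9
Constraint 2: 3x + 1y <= 14
Feasible x range (need y >= 0): 0 <= x <= min(9/2, 14/3) => x in {0, ..., 4}.
Enumerate feasible integer points row by row (the coefficient of y is 3 > 0, so for each x the largest feasible y gives the best value):
  x = 0: y <= min((9 - 2*0)/2, (14 - 3*0)/1) => y in {0, ..., 4}; best 3*0 + 3*4 = 12
  x = 1: y <= min((9 - 2*1)/2, (14 - 3*1)/1) => y in {0, ..., 3}; best 3*1 + 3*3 = 12
  x = 2: y <= min((9 - 2*2)/2, (14 - 3*2)/1) => y in {0, ..., 2}; best 3*2 + 3*2 = 12
  x = 3: y <= min((9 - 2*3)/2, (14 - 3*3)/1) => y in {0, ..., 1}; best 3*3 + 3*1 = 12
  x = 4: y <= min((9 - 2*4)/2, (14 - 3*4)/1) => y in {0}; best 3*4 + 3*0 = 12
The maximum 3x + 3y = 12 is achieved at x = 0, y = 4.
(The same value 12 is also attained at (1, 3), (2, 2), (3, 1), (4, 0).)
Check: 2*0 + 2*4 = 8 <= 9 and 3*0 + 1*4 = 4 <= 14.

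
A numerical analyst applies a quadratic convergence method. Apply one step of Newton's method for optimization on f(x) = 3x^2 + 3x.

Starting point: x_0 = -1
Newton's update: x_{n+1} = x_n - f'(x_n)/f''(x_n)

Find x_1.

f(x) = 3x^2 + 3x
f'(x) = 6x + (3), f''(x) = 6
Newton step: x_1 = x_0 - f'(x_0)/f''(x_0)
f'(-1) = -3
x_1 = -1 - -3/6 = -1/2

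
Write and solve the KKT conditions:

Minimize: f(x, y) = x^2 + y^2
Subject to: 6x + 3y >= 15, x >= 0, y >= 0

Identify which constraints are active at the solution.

KKT conditions for min x^2 + y^2 s.t. 6x + 3y >= 15, x >= 0, y >= 0:
Stationarity: 2x = mu*6 + mu_x, 2y = mu*3 + mu_y, with mu, mu_x, mu_y >= 0
Complementary slackness: mu*(6x + 3y - 15) = 0, mu_x*x = 0, mu_y*y = 0
(0, 0) is infeasible (6*0 + 3*0 < 15), so if mu = 0 stationarity would force x = mu_x/2 >= 0, y = mu_y/2 >= 0 with mu_x*x = mu_y*y = 0, i.e. x = y = 0: contradiction. Hence mu > 0 and 6x + 3y = 15 is active.
Try x > 0, y > 0 (so mu_x = mu_y = 0): x = 6*mu/2, y = 3*mu/2
Substitute: 6*(6*mu/2) + 3*(3*mu/2) = 15
  mu*45/2 = 15 => mu = 2/3
x* = 2 > 0, y* = 1 > 0, consistent with mu_x = mu_y = 0.
f is convex and the constraints are linear, so this KKT point is the global minimum.
f* = 5
Active constraints: 6x + 3y >= 15 (holds with equality, mu = 2/3 > 0); x >= 0 and y >= 0 are inactive (mu_x = mu_y = 0).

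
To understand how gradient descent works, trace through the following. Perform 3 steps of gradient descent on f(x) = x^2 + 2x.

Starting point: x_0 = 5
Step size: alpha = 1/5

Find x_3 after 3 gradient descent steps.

f(x) = x^2 + 2x, f'(x) = 2x + (2)
Step 1: f'(5) = 12, x_1 = 5 - 1/5 * 12 = 13/5
Step 2: f'(13/5) = 36/5, x_2 = 13/5 - 1/5 * 36/5 = 29/25
Step 3: f'(29/25) = 108/25, x_3 = 29/25 - 1/5 * 108/25 = 37/125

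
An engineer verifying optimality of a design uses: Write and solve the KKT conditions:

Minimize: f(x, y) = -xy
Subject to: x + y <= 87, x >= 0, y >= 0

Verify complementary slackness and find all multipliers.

Problem: min -xy s.t. x + y <= 87 (multiplier lambda), x >= 0 (mu_x), y >= 0 (mu_y)
KKT stationarity: -y + lambda - mu_x = 0, -x + lambda - mu_y = 0, with lambda, mu_x, mu_y >= 0
Complementary slackness: lambda*(x + y - 87) = 0, mu_x*x = 0, mu_y*y = 0
If lambda = 0: y = -mu_x <= 0 and x = -mu_y <= 0 force x = y = 0 with f = 0; but x = y = 87/2 is feasible with f = -7569/4 < 0, so this is not the minimum. Hence lambda > 0 and x + y = 87.
Try x > 0, y > 0 (so mu_x = mu_y = 0): y = lambda, x = lambda => x = y = lambda
x + y = 87 => 2*lambda = 87 => lambda = 87/2
x* = y* = 87/2 > 0, consistent with mu_x = mu_y = 0.
(Any feasible point with x = 0 or y = 0 has f = 0 > -7569/4, so the minimum is not on those boundaries.)
min(-xy) = -7569/4 (i.e. max xy = 7569/4)
Multipliers: lambda = 87/2, mu_x = 0, mu_y = 0
Complementary slackness: lambda*(x + y - 87) = 87/2*(87/2 + 87/2 - 87) = 0, mu_x*x = 0*87/2 = 0, mu_y*y = 0*87/2 = 0. Satisfied.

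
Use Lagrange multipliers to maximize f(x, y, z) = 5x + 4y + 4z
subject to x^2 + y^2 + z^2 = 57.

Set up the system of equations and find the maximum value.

Lagrange conditions: 5 = 2*lambda*x, 4 = 2*lambda*y, 4 = 2*lambda*z
So x:5 = y:4 = z:4, i.e. x = 5t, y = 4t, z = 4t
Constraint: t^2*(5^2 + 4^2 + 4^2) = 57
  t^2 * 57 = 57  =>  t = sqrt(1)
Maximum = 5*5t + 4*4t + 4*4t = 57*sqrt(1) = 57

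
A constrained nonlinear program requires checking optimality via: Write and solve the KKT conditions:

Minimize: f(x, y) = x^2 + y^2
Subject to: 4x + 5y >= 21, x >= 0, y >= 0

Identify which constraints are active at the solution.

KKT conditions for min x^2 + y^2 s.t. 4x + 5y >= 21, x >= 0, y >= 0:
Stationarity: 2x = mu*4 + mu_x, 2y = mu*5 + mu_y, with mu, mu_x, mu_y >= 0
Complementary slackness: mu*(4x + 5y - 21) = 0, mu_x*x = 0, mu_y*y = 0
(0, 0) is infeasible (4*0 + 5*0 < 21), so if mu = 0 stationarity would force x = mu_x/2 >= 0, y = mu_y/2 >= 0 with mu_x*x = mu_y*y = 0, i.e. x = y = 0: contradiction. Hence mu > 0 and 4x + 5y = 21 is active.
Try x > 0, y > 0 (so mu_x = mu_y = 0): x = 4*mu/2, y = 5*mu/2
Substitute: 4*(4*mu/2) + 5*(5*mu/2) = 21
  mu*41/2 = 21 => mu = 42/41
x* = 84/41 > 0, y* = 105/41 > 0, consistent with mu_x = mu_y = 0.
f is convex and the constraints are linear, so this KKT point is the global minimum.
f* = 441/41
Active constraints: 4x + 5y >= 21 (holds with equality, mu = 42/41 > 0); x >= 0 and y >= 0 are inactive (mu_x = mu_y = 0).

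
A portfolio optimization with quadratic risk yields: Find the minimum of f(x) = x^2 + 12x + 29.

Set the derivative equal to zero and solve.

f(x) = x^2 + 12x + 29
f'(x) = 2x + (12) = 0
x = -12/2 = -6
f(-6) = -7
Since f''(x) = 2 > 0, this is a minimum.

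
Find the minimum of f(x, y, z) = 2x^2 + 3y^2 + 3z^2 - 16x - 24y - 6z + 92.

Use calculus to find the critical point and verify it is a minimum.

f(x,y,z) = 2x^2 + 3y^2 + 3z^2 - 16x - 24y - 6z + 92
df/dx = 4x + (-16) = 0 => x = 4
df/dy = 6y + (-24) = 0 => y = 4
df/dz = 6z + (-6) = 0 => z = 1
f(4,4,1) = 2*(4)^2 + 3*(4)^2 + 3*(1)^2 + -16*(4) + -24*(4) + -6*(1) + 92 = 9
Hessian is diagonal with entries 4, 6, 6 > 0, confirmed minimum.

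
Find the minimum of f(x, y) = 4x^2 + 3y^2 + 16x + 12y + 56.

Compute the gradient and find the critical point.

f(x,y) = 4x^2 + 3y^2 + 16x + 12y + 56
df/dx = 8x + (16) = 0  =>  x = -2
df/dy = 6y + (12) = 0  =>  y = -2
f(-2, -2) = 4*(-2)^2 + 3*(-2)^2 + 16*(-2) + 12*(-2) + 56 = 28
Hessian is diagonal with entries 8, 6 > 0, so this is a minimum.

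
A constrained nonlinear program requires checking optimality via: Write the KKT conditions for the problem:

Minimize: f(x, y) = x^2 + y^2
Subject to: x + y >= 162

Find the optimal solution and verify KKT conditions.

KKT conditions for min x^2 + y^2 s.t. x + y >= 162:
Stationarity: 2x = mu, 2y = mu
So x = y = mu/2.
Complementary slackness: mu*(x + y - 162) = 0
Primal feasibility: x + y >= 162; dual feasibility: mu >= 0
If mu = 0 then x = y = 0, but 0 + 0 < 162 is infeasible, so the constraint is active.
Constraint active: x + y = 2*(mu/2) = 162 => mu = 162
x = y = 81, f = 13122
Verify: stationarity 2*81 = 162 = mu; primal 81 + 81 = 162 >= 162; dual mu = 162 >= 0; complementary slackness 162*(162 - 162) = 0. All KKT conditions hold.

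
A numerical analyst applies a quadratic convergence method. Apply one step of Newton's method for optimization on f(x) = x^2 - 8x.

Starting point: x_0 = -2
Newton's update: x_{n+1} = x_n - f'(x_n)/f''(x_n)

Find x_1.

f(x) = x^2 - 8x
f'(x) = 2x + (-8), f''(x) = 2
Newton step: x_1 = x_0 - f'(x_0)/f''(x_0)
f'(-2) = -12
x_1 = -2 - -12/2 = 4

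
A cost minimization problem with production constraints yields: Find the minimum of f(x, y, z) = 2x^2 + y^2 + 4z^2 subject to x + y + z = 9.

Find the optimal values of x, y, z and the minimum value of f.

Using Lagrange multipliers on f = 2x^2 + y^2 + 4z^2 with constraint x + y + z = 9:
Conditions: 2*2*x = lambda, 2*1*y = lambda, 2*4*z = lambda
So x = lambda/4, y = lambda/2, z = lambda/8
Substituting into constraint: lambda * (7/8) = 9
lambda = 72/7
x = 18/7, y = 36/7, z = 9/7
Minimum value = 324/7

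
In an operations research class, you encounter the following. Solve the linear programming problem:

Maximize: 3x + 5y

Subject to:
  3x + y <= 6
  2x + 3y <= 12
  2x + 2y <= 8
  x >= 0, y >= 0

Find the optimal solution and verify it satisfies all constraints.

Feasible vertices: (0, 0), (0, 4), (1, 3), (2, 0)
Objective 3x + 5y at each vertex:
  (0, 0): 0
  (0, 4): 20
  (1, 3): 18
  (2, 0): 6
Maximum is 20 at (0, 4).
Verify constraints at (x, y) = (0, 4):
  3*0 + 1*4 = 4 <= 6
  2*0 + 3*4 = 12 <= 12 (active)
  2*0 + 2*4 = 8 <= 8 (active)
  x = 0 >= 0, y = 4 >= 0. All constraints satisfied.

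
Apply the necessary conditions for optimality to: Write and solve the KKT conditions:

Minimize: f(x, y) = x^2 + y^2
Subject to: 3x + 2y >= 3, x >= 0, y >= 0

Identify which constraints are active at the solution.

KKT conditions for min x^2 + y^2 s.t. 3x + 2y >= 3, x >= 0, y >= 0:
Stationarity: 2x = mu*3 + mu_x, 2y = mu*2 + mu_y, with mu, mu_x, mu_y >= 0
Complementary slackness: mu*(3x + 2y - 3) = 0, mu_x*x = 0, mu_y*y = 0
(0, 0) is infeasible (3*0 + 2*0 < 3), so if mu = 0 stationarity would force x = mu_x/2 >= 0, y = mu_y/2 >= 0 with mu_x*x = mu_y*y = 0, i.e. x = y = 0: contradiction. Hence mu > 0 and 3x + 2y = 3 is active.
Try x > 0, y > 0 (so mu_x = mu_y = 0): x = 3*mu/2, y = 2*mu/2
Substitute: 3*(3*mu/2) + 2*(2*mu/2) = 3
  mu*13/2 = 3 => mu = 6/13
x* = 9/13 > 0, y* = 6/13 > 0, consistent with mu_x = mu_y = 0.
f is convex and the constraints are linear, so this KKT point is the global minimum.
f* = 9/13
Active constraints: 3x + 2y >= 3 (holds with equality, mu = 6/13 > 0); x >= 0 and y >= 0 are inactive (mu_x = mu_y = 0).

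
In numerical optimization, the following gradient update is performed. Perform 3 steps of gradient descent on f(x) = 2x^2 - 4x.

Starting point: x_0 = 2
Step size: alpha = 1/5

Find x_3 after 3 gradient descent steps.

f(x) = 2x^2 - 4x, f'(x) = 4x + (-4)
Step 1: f'(2) = 4, x_1 = 2 - 1/5 * 4 = 6/5
Step 2: f'(6/5) = 4/5, x_2 = 6/5 - 1/5 * 4/5 = 26/25
Step 3: f'(26/25) = 4/25, x_3 = 26/25 - 1/5 * 4/25 = 126/125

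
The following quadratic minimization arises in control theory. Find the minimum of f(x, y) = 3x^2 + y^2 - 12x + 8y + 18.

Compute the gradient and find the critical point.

f(x,y) = 3x^2 + y^2 - 12x + 8y + 18
df/dx = 6x + (-12) = 0  =>  x = 2
df/dy = 2y + (8) = 0  =>  y = -4
f(2, -4) = 3*(2)^2 + 1*(-4)^2 + -12*(2) + 8*(-4) + 18 = -10
Hessian is diagonal with entries 6, 2 > 0, so this is a minimum.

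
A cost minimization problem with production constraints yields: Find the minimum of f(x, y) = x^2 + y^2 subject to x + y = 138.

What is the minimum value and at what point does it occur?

Substitute y = 138 - x into f(x,y) = x^2 + y^2:
g(x) = x^2 + (138 - x)^2 = 2x^2 - 276x + 19044
g'(x) = 4x - 276 = 0  =>  x = 69
y = 138 - 69 = 69
Minimum value = 69^2 + 69^2 = 9522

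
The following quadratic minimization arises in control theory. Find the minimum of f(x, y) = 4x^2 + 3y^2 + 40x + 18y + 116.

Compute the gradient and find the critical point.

f(x,y) = 4x^2 + 3y^2 + 40x + 18y + 116
df/dx = 8x + (40) = 0  =>  x = -5
df/dy = 6y + (18) = 0  =>  y = -3
f(-5, -3) = 4*(-5)^2 + 3*(-3)^2 + 40*(-5) + 18*(-3) + 116 = -11
Hessian is diagonal with entries 8, 6 > 0, so this is a minimum.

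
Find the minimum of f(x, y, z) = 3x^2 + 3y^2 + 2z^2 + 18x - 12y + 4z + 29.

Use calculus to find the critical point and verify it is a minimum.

f(x,y,z) = 3x^2 + 3y^2 + 2z^2 + 18x - 12y + 4z + 29
df/dx = 6x + (18) = 0 => x = -3
df/dy = 6y + (-12) = 0 => y = 2
df/dz = 4z + (4) = 0 => z = -1
f(-3,2,-1) = 3*(-3)^2 + 3*(2)^2 + 2*(-1)^2 + 18*(-3) + -12*(2) + 4*(-1) + 29 = -12
Hessian is diagonal with entries 6, 6, 4 > 0, confirmed minimum.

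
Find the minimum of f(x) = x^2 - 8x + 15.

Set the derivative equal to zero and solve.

f(x) = x^2 - 8x + 15
f'(x) = 2x + (-8) = 0
x = 8/2 = 4
f(4) = -1
Since f''(x) = 2 > 0, this is a minimum.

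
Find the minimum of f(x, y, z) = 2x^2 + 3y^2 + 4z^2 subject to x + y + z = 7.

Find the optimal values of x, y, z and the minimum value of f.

Using Lagrange multipliers on f = 2x^2 + 3y^2 + 4z^2 with constraint x + y + z = 7:
Conditions: 2*2*x = lambda, 2*3*y = lambda, 2*4*z = lambda
So x = lambda/4, y = lambda/6, z = lambda/8
Substituting into constraint: lambda * (13/24) = 7
lambda = 168/13
x = 42/13, y = 28/13, z = 21/13
Minimum value = 588/13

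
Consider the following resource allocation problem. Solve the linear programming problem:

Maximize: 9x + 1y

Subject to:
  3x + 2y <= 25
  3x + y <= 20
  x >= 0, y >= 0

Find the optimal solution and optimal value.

Feasible vertices: (0, 0), (0, 25/2), (5, 5), (20/3, 0)
Objective 9x + 1y at each:
  (0, 0): 0
  (0, 25/2): 25/2
  (5, 5): 50
  (20/3, 0): 60
Maximum is 60 at (20/3, 0).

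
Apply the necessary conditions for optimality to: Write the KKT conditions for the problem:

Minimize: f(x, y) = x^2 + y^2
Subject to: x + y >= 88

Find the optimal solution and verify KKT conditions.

KKT conditions for min x^2 + y^2 s.t. x + y >= 88:
Stationarity: 2x = mu, 2y = mu
So x = y = mu/2.
Complementary slackness: mu*(x + y - 88) = 0
Primal feasibility: x + y >= 88; dual feasibility: mu >= 0
If mu = 0 then x = y = 0, but 0 + 0 < 88 is infeasible, so the constraint is active.
Constraint active: x + y = 2*(mu/2) = 88 => mu = 88
x = y = 44, f = 3872
Verify: stationarity 2*44 = 88 = mu; primal 44 + 44 = 88 >= 88; dual mu = 88 >= 0; complementary slackness 88*(88 - 88) = 0. All KKT conditions hold.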